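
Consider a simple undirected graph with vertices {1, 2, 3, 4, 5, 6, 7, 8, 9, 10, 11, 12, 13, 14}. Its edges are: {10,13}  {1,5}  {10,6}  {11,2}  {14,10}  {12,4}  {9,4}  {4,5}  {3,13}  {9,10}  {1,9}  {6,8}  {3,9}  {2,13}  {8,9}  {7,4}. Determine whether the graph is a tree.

The graph has 14 vertices and 16 edges.
Connected but with 16 > 13 edges, so it has a cycle and is not a tree.

No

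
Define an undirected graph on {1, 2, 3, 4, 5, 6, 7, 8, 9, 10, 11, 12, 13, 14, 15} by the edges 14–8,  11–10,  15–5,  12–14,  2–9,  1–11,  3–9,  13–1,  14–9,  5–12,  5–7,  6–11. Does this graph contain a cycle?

No

The graph has 15 vertices, 12 edges, and 3 connected components.
Since 12 = 15 - 3, the graph is a forest and contains no cycle.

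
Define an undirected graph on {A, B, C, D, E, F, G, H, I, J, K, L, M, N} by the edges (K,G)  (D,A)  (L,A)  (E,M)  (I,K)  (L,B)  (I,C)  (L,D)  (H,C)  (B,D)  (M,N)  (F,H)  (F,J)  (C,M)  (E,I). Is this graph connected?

No

Component: {A, B, D, L}
Component: {C, E, F, G, H, I, J, K, M, N}
No edge joins these 2 groups, so the graph is disconnected.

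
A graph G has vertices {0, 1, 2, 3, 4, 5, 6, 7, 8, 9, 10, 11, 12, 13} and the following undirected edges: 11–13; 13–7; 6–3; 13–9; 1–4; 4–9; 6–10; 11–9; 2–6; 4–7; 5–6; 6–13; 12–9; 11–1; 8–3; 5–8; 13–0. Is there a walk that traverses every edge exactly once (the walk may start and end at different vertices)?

Degrees: 0:1, 1:2, 2:1, 3:2, 4:3, 5:2, 6:5, 7:2, 8:2, 9:4, 10:1, 11:3, 12:1, 13:5
Odd-degree vertices: 0, 2, 4, 6, 10, 11, 12, 13 (8 total).
An Eulerian trail requires 0 or 2 odd-degree vertices; here there are 8.

No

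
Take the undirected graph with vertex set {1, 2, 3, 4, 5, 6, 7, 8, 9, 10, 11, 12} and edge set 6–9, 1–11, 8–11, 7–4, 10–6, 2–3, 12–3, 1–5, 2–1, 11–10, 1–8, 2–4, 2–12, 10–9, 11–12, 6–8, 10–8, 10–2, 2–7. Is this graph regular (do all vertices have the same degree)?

Degrees: 1:4, 2:6, 3:2, 4:2, 5:1, 6:3, 7:2, 8:4, 9:2, 10:5, 11:4, 12:3
Degrees are not all equal (e.g. deg(5)=1 but deg(2)=6); not regular.

No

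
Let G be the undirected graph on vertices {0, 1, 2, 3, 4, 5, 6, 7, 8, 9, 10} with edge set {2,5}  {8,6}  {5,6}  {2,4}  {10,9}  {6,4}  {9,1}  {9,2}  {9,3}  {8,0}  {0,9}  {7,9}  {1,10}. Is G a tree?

No

|V| = 11, |E| = 13.
A tree on 11 vertices has exactly 10 edges; this graph has 13, so it contains a cycle and is not a tree.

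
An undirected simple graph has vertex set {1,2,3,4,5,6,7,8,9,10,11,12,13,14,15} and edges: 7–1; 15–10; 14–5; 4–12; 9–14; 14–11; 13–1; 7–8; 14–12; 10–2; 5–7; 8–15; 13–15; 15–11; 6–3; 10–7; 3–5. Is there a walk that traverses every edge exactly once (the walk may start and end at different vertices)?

Degrees: 1:2, 2:1, 3:2, 4:1, 5:3, 6:1, 7:4, 8:2, 9:1, 10:3, 11:2, 12:2, 13:2, 14:4, 15:4
Odd-degree vertices: 2, 4, 5, 6, 9, 10 (6 total).
With 6 odd-degree vertices (more than two), no single trail can use every edge.

No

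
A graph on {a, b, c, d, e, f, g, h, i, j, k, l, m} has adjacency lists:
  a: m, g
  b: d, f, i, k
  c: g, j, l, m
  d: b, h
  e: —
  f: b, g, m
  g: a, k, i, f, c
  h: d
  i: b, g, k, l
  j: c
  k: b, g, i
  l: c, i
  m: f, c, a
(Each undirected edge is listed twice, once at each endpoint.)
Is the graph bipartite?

i-k-g-i is an odd cycle (length 3), and a bipartite graph can contain only even cycles.

No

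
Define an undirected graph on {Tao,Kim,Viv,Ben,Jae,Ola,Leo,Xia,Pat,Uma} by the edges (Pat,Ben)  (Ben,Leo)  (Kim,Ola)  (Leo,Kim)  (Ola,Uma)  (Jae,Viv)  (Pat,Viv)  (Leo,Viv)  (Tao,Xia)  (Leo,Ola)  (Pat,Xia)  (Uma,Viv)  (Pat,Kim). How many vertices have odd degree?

Degrees: Tao:1, Kim:3, Viv:4, Ben:2, Jae:1, Ola:3, Leo:4, Xia:2, Pat:4, Uma:2
Odd-degree vertices: Tao, Kim, Jae, Ola.

4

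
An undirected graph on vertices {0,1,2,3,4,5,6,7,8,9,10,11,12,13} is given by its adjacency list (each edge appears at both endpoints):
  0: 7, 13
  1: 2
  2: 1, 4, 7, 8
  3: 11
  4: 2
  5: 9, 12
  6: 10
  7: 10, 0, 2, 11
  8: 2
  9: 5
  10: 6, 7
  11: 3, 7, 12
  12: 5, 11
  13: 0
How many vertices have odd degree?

Degrees: 0:2, 1:1, 2:4, 3:1, 4:1, 5:2, 6:1, 7:4, 8:1, 9:1, 10:2, 11:3, 12:2, 13:1
Odd-degree vertices: 1, 3, 4, 6, 8, 9, 11, 13.

8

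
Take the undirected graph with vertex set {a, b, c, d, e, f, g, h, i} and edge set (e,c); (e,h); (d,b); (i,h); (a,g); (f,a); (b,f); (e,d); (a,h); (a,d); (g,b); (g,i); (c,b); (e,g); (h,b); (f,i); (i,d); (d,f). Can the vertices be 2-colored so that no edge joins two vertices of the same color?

No

The cycle f-d-i-f has length 3, which is odd, so the graph is not bipartite.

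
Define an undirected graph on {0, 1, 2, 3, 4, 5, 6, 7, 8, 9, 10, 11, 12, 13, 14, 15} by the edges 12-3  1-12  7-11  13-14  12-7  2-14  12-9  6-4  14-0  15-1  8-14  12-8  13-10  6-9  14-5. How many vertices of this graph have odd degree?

Degrees: 0:1, 1:2, 2:1, 3:1, 4:1, 5:1, 6:2, 7:2, 8:2, 9:2, 10:1, 11:1, 12:5, 13:2, 14:5, 15:1
Odd-degree vertices: 0, 2, 3, 4, 5, 10, 11, 12, 14, 15.

10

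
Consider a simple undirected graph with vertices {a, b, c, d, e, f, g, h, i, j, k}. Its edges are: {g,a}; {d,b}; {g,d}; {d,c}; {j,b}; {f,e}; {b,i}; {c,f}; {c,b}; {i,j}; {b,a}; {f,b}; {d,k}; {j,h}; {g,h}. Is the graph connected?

Yes

A breadth-first search from a visits a, b, g, d, f, j, c, i, h, k, e — all 11 vertices — so the graph is connected.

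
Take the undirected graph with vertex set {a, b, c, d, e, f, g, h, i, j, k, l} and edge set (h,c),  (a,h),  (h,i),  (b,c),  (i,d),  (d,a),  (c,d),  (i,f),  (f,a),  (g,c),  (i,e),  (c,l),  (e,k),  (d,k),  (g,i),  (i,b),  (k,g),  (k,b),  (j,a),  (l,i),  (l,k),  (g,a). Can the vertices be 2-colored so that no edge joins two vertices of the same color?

Yes

A valid 2-coloring puts {b, d, e, f, g, h, j, l} on one side and {a, c, i, k} on the other; every edge crosses between the two sides.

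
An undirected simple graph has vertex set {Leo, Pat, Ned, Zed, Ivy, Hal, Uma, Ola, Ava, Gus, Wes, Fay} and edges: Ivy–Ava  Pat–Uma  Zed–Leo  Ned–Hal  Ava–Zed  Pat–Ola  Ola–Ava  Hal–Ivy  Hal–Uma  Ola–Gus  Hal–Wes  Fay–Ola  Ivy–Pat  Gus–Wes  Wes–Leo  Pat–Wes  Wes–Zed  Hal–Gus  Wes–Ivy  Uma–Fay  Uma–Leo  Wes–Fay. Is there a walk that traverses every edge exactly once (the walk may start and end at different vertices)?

No

Degrees: Leo:3, Pat:4, Ned:1, Zed:3, Ivy:4, Hal:5, Uma:4, Ola:4, Ava:3, Gus:3, Wes:7, Fay:3
Odd-degree vertices: Leo, Ned, Zed, Hal, Ava, Gus, Wes, Fay (8 total).
An Eulerian trail requires 0 or 2 odd-degree vertices; here there are 8.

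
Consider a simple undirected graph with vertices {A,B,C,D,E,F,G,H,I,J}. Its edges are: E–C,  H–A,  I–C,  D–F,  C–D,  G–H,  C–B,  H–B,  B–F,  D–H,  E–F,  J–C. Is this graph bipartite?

Yes

A valid 2-coloring puts {C, F, H} on one side and {A, B, D, E, G, I, J} on the other; every edge crosses between the two sides.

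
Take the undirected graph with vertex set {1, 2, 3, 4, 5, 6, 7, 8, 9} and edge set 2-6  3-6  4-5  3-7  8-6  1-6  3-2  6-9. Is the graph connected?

Component: {4, 5}
Component: {1, 2, 3, 6, 7, 8, 9}
There are 2 separate components, so the graph is not connected.

No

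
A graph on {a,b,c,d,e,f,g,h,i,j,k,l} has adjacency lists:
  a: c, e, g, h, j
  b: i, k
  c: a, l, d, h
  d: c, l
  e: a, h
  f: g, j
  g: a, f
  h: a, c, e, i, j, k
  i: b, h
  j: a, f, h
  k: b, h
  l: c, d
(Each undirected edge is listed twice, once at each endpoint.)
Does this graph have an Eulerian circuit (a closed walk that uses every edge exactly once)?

Degrees: a:5, b:2, c:4, d:2, e:2, f:2, g:2, h:6, i:2, j:3, k:2, l:2
Vertices with odd degree: a, j. An Eulerian circuit requires all degrees even.

No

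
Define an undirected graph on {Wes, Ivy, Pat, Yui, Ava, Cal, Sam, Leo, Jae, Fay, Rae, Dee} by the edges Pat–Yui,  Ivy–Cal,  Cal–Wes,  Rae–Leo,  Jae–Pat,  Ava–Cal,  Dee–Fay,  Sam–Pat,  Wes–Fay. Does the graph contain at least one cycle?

No

|V| = 12, |E| = 9, number of components = 3.
Since 9 = 12 - 3, the graph is a forest and contains no cycle.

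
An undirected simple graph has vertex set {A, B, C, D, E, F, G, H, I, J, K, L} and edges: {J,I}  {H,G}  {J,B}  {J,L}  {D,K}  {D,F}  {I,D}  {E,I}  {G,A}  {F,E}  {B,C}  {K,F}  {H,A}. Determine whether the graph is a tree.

No

|V| = 12, |E| = 13.
It splits into 2 components, so it cannot be a tree.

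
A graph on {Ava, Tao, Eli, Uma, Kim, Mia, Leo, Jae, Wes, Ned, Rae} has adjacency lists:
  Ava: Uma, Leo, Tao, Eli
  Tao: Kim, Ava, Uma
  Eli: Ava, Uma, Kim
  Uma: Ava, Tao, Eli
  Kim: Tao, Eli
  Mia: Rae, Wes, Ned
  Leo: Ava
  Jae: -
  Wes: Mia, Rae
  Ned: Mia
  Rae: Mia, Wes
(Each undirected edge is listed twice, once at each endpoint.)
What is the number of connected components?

Component: {Jae}
Component: {Mia, Wes, Ned, Rae}
Component: {Ava, Tao, Eli, Uma, Kim, Leo}

3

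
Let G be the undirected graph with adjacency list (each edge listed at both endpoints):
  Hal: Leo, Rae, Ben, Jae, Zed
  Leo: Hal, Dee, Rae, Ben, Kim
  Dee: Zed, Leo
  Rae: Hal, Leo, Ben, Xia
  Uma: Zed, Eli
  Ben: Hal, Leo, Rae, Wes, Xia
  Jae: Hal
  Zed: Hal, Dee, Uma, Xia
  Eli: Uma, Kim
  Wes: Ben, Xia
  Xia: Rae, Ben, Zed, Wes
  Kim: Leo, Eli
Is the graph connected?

Yes

A breadth-first search from Hal visits Hal, Rae, Jae, Leo, Ben, Zed, Xia, Kim, Dee, Wes, Uma, Eli — all 12 vertices — so the graph is connected.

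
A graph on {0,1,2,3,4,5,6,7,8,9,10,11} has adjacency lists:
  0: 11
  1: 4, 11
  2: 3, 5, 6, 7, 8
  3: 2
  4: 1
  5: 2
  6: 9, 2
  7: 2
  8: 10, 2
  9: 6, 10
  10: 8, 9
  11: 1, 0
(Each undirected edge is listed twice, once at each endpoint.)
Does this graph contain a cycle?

Yes

|V| = 12, |E| = 11, number of components = 2.
One cycle is 2-6-9-10-8-2.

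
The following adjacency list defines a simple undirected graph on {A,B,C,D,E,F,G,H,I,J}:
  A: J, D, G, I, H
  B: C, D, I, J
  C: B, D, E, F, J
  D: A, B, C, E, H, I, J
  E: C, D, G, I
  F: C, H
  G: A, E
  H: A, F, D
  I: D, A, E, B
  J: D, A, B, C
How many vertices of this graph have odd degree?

4

Degrees: A:5, B:4, C:5, D:7, E:4, F:2, G:2, H:3, I:4, J:4
Odd-degree vertices: A, C, D, H.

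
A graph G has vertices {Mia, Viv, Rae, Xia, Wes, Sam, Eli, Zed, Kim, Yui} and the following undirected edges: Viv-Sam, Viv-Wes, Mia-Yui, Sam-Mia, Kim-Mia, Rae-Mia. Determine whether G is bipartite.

Color {Rae, Xia, Wes, Sam, Eli, Zed, Kim, Yui} black and {Mia, Viv} white. No edge joins two same-colored vertices, so the graph is bipartite.

Yes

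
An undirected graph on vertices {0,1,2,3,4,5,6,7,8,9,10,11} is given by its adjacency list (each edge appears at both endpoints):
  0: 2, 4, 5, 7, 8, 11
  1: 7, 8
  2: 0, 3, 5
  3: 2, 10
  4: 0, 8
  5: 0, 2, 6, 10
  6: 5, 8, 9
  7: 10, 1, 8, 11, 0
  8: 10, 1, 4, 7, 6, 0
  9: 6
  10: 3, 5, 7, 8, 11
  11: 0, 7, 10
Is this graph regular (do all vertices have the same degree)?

Degrees: 0:6, 1:2, 2:3, 3:2, 4:2, 5:4, 6:3, 7:5, 8:6, 9:1, 10:5, 11:3
Vertex 9 has degree 1 while 0 has degree 6, so the graph is not regular.

No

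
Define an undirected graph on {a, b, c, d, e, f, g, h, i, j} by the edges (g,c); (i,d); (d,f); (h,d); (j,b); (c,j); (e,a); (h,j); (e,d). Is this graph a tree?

Yes

|V| = 10, |E| = 9.
It is connected with exactly 9 edges, hence acyclic — it is a tree.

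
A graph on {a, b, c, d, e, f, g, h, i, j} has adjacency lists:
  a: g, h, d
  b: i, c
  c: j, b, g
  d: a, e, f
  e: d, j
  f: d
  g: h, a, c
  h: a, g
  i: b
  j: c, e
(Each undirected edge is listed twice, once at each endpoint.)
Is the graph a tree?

|V| = 10, |E| = 11.
Connected but with 11 > 9 edges, so it has a cycle and is not a tree.

No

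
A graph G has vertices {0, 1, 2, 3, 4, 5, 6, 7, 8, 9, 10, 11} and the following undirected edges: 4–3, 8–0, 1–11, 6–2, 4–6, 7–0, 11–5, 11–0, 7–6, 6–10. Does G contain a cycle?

No

|V| = 12, |E| = 10, number of components = 2.
Since 10 = 12 - 2, the graph is a forest and contains no cycle.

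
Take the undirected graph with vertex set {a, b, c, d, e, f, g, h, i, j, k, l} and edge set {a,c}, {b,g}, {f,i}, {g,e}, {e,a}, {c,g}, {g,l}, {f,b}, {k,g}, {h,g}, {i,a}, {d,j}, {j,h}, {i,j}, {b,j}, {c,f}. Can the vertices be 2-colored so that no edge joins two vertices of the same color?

Partition the vertices as {b, c, d, e, h, i, k, l} vs {a, f, g, j}. Each listed edge has one endpoint in each part, so the graph is bipartite.

Yes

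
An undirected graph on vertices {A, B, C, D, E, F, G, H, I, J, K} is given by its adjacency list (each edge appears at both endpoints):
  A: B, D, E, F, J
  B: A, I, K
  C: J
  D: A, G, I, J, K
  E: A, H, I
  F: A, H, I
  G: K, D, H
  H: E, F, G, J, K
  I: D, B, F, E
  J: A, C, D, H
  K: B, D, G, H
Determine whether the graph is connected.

Starting from A and exploring outward reaches every vertex (A, D, E, B, J, F, K, I, G, H, C); the graph is connected.

Yes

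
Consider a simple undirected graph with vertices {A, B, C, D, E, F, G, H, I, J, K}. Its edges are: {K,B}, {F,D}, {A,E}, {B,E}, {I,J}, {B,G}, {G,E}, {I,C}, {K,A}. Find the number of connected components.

Component: {H}
Component: {D, F}
Component: {C, I, J}
Component: {A, B, E, G, K}

4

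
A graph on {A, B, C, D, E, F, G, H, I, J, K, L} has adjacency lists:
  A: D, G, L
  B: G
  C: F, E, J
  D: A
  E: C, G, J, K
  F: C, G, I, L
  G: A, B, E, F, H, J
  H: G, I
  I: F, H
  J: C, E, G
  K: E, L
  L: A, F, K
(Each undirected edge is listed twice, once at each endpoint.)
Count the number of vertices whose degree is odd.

6

Degrees: A:3, B:1, C:3, D:1, E:4, F:4, G:6, H:2, I:2, J:3, K:2, L:3
Odd-degree vertices: A, B, C, D, J, L.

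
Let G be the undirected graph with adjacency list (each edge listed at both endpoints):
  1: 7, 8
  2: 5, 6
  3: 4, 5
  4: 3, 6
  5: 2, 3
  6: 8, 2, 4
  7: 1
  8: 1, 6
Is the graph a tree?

No

The graph has 8 vertices and 8 edges.
Connected but with 8 > 7 edges, so it has a cycle and is not a tree.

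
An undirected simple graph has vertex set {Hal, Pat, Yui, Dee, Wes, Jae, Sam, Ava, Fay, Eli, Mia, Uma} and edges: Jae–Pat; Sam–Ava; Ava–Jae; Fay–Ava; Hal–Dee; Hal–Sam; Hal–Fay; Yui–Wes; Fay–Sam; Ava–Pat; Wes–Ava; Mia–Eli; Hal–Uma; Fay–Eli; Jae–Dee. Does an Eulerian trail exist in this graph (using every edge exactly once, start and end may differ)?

No

Degrees: Hal:4, Pat:2, Yui:1, Dee:2, Wes:2, Jae:3, Sam:3, Ava:5, Fay:4, Eli:2, Mia:1, Uma:1
Odd-degree vertices: Yui, Jae, Sam, Ava, Mia, Uma (6 total).
An Eulerian trail requires 0 or 2 odd-degree vertices; here there are 6.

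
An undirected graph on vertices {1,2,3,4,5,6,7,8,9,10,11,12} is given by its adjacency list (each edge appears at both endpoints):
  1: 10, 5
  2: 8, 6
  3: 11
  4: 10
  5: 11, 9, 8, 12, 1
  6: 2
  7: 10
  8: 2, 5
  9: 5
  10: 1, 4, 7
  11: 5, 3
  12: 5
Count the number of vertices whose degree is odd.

Degrees: 1:2, 2:2, 3:1, 4:1, 5:5, 6:1, 7:1, 8:2, 9:1, 10:3, 11:2, 12:1
Odd-degree vertices: 3, 4, 5, 6, 7, 9, 10, 12.

8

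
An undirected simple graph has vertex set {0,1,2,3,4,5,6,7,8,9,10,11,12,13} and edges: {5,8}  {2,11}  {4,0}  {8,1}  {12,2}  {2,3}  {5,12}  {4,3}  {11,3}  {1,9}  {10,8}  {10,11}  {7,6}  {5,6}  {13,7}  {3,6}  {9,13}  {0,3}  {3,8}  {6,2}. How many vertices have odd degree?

Degrees: 0:2, 1:2, 2:4, 3:6, 4:2, 5:3, 6:4, 7:2, 8:4, 9:2, 10:2, 11:3, 12:2, 13:2
Odd-degree vertices: 5, 11.

2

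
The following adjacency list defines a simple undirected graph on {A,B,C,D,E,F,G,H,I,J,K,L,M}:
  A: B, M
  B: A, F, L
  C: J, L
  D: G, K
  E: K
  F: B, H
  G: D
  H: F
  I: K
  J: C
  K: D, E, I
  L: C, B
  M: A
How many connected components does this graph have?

2

Component: {D, E, G, I, K}
Component: {A, B, C, F, H, J, L, M}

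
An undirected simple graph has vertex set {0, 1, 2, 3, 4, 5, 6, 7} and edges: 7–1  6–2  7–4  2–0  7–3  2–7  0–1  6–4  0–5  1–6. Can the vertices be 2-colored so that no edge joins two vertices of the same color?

Color {1, 2, 3, 4, 5} black and {0, 6, 7} white. No edge joins two same-colored vertices, so the graph is bipartite.

Yes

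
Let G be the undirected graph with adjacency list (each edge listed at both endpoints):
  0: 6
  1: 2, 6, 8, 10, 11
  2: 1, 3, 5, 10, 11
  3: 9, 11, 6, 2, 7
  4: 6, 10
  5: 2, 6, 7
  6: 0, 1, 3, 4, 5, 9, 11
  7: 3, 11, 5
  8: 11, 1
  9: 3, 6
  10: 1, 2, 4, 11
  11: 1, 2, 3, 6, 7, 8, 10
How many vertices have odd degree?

8

Degrees: 0:1, 1:5, 2:5, 3:5, 4:2, 5:3, 6:7, 7:3, 8:2, 9:2, 10:4, 11:7
Odd-degree vertices: 0, 1, 2, 3, 5, 6, 7, 11.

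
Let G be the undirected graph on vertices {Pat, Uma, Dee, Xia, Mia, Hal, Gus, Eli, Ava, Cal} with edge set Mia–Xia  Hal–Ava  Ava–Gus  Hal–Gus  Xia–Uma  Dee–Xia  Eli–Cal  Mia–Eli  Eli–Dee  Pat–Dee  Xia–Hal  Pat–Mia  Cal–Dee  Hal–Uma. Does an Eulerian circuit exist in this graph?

Degrees: Pat:2, Uma:2, Dee:4, Xia:4, Mia:3, Hal:4, Gus:2, Eli:3, Ava:2, Cal:2
Vertices with odd degree: Mia, Eli. An Eulerian circuit requires all degrees even.

No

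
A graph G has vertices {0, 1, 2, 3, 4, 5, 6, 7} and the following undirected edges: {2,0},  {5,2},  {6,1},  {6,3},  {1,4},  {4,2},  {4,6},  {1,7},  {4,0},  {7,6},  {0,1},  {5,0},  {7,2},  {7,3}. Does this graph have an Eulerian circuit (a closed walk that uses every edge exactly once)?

Degrees: 0:4, 1:4, 2:4, 3:2, 4:4, 5:2, 6:4, 7:4
All degrees are even and the non-isolated vertices are connected — an Eulerian circuit exists.

Yes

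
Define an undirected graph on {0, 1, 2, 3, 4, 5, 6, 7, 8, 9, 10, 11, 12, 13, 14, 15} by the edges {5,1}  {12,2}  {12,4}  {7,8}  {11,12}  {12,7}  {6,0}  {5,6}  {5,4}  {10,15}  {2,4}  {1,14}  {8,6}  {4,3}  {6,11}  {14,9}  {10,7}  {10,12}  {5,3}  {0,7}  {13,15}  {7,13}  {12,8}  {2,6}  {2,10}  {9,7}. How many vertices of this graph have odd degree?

Degrees: 0:2, 1:2, 2:4, 3:2, 4:4, 5:4, 6:5, 7:6, 8:3, 9:2, 10:4, 11:2, 12:6, 13:2, 14:2, 15:2
Odd-degree vertices: 6, 8.

2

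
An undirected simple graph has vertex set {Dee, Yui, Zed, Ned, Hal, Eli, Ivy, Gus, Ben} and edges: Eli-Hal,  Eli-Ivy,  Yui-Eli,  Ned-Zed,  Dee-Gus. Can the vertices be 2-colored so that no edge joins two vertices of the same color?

Yes

A valid 2-coloring puts {Ned, Eli, Gus, Ben} on one side and {Dee, Yui, Zed, Hal, Ivy} on the other; every edge crosses between the two sides.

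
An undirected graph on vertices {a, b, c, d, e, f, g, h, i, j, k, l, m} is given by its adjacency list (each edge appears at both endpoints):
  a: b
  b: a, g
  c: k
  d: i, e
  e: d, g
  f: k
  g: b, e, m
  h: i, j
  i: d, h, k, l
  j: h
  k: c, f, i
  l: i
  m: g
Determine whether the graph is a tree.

The graph has 13 vertices and 12 edges.
It is connected with exactly 12 edges, hence acyclic — it is a tree.

Yes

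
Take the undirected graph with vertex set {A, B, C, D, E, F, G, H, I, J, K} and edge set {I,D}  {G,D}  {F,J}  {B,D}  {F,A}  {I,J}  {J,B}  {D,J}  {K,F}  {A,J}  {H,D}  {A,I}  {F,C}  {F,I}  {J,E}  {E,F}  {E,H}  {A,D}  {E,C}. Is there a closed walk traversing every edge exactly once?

Degrees: A:4, B:2, C:2, D:6, E:4, F:6, G:1, H:2, I:4, J:6, K:1
Vertices with odd degree: G, K. An Eulerian circuit requires all degrees even.

No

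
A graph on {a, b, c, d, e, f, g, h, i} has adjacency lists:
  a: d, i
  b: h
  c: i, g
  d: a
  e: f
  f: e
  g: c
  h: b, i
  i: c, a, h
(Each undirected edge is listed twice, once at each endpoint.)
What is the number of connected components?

2

Component: {e, f}
Component: {a, b, c, d, g, h, i}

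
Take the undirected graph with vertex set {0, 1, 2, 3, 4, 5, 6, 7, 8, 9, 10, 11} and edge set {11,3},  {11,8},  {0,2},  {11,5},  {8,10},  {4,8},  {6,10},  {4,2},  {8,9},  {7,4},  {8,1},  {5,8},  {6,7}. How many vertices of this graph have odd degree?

Degrees: 0:1, 1:1, 2:2, 3:1, 4:3, 5:2, 6:2, 7:2, 8:6, 9:1, 10:2, 11:3
Odd-degree vertices: 0, 1, 3, 4, 9, 11.

6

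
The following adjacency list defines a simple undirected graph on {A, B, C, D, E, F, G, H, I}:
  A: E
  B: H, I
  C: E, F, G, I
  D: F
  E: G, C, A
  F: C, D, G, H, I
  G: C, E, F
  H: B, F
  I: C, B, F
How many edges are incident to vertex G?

3

Neighbors of G: C, E, F.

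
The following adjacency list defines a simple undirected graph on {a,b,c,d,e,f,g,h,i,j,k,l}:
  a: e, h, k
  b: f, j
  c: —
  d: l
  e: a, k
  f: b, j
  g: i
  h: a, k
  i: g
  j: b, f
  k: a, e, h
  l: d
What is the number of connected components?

Component: {c}
Component: {d, l}
Component: {g, i}
Component: {b, f, j}
Component: {a, e, h, k}

5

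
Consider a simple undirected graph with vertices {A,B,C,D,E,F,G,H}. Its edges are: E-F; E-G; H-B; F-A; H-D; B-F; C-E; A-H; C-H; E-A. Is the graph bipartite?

No

The cycle A-E-F-A has length 3, which is odd, so the graph is not bipartite.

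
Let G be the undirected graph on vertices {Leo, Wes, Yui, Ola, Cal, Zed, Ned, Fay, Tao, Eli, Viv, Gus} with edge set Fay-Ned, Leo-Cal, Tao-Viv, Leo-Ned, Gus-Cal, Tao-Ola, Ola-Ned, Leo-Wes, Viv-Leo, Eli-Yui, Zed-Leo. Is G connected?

Component: {Yui, Eli}
Component: {Leo, Wes, Ola, Cal, Zed, Ned, Fay, Tao, Viv, Gus}
No edge joins these 2 groups, so the graph is disconnected.

No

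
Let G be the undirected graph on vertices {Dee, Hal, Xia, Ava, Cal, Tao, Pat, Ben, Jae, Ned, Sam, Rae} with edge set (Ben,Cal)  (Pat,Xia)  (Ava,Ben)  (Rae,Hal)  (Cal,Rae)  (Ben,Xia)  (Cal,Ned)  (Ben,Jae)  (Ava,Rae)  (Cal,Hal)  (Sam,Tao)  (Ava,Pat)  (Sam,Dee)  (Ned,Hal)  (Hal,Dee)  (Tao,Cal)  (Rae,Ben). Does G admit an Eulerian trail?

Degrees: Dee:2, Hal:4, Xia:2, Ava:3, Cal:5, Tao:2, Pat:2, Ben:5, Jae:1, Ned:2, Sam:2, Rae:4
Odd-degree vertices: Ava, Cal, Ben, Jae (4 total).
An Eulerian trail requires 0 or 2 odd-degree vertices; here there are 4.

No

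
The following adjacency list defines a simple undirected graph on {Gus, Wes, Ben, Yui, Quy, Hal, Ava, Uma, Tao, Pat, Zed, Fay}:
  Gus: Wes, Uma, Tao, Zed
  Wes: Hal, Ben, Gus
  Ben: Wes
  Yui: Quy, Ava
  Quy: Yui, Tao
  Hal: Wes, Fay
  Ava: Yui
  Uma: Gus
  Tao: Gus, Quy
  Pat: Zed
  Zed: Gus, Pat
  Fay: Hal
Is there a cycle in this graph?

|V| = 12, |E| = 11, number of components = 1.
Since 11 = 12 - 1, the graph is a forest and contains no cycle.

No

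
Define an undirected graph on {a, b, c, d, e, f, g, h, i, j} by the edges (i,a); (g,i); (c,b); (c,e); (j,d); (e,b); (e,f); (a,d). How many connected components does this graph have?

3

Component: {h}
Component: {b, c, e, f}
Component: {a, d, g, i, j}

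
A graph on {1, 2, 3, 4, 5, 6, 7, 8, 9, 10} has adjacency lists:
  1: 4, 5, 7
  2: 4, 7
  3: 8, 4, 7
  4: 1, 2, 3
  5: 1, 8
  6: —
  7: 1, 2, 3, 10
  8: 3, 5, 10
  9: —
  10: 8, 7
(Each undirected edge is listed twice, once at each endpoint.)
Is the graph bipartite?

The cycle 8-5-1-7-10-8 has length 5, which is odd, so the graph is not bipartite.

No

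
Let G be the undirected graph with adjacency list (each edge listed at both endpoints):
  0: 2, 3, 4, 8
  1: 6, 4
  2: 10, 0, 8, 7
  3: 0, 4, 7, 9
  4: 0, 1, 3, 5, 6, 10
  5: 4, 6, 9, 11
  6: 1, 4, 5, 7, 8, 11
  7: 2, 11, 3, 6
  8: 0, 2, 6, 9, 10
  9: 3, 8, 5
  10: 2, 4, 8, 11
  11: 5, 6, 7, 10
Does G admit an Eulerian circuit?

No

Degrees: 0:4, 1:2, 2:4, 3:4, 4:6, 5:4, 6:6, 7:4, 8:5, 9:3, 10:4, 11:4
Vertices with odd degree: 8, 9. An Eulerian circuit requires all degrees even.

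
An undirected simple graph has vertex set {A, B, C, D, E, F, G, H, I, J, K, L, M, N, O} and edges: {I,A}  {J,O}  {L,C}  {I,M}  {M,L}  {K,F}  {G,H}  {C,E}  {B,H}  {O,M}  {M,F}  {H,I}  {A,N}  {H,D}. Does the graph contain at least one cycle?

|V| = 15, |E| = 14, number of components = 1.
Since 14 = 15 - 1, the graph is a forest and contains no cycle.

No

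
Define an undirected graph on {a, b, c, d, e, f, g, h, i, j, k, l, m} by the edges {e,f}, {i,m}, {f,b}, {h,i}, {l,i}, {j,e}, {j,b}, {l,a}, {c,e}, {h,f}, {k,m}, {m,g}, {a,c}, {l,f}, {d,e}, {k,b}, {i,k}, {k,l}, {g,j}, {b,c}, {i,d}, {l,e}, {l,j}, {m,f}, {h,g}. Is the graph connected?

Starting from a and exploring outward reaches every vertex (a, l, c, k, f, e, j, i, b, m, h, d, g); the graph is connected.

Yes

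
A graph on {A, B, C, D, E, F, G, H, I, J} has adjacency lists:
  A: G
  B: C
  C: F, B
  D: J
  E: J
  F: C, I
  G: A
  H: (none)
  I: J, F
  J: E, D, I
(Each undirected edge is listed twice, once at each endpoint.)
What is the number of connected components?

Component: {H}
Component: {A, G}
Component: {B, C, D, E, F, I, J}

3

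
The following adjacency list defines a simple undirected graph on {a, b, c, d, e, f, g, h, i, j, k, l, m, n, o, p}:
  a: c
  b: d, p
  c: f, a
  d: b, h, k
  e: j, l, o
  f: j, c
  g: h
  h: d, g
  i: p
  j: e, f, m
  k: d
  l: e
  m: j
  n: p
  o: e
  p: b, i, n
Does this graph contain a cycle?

No

|V| = 16, |E| = 14, number of components = 2.
Since 14 = 16 - 2, the graph is a forest and contains no cycle.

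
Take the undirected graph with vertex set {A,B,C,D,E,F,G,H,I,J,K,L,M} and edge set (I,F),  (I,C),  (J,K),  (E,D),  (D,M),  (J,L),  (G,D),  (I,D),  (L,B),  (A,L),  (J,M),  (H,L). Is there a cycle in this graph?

No

The graph has 13 vertices, 12 edges, and 1 connected component.
A forest on 13 vertices with 1 component has exactly 12 edges, which matches — so no cycle.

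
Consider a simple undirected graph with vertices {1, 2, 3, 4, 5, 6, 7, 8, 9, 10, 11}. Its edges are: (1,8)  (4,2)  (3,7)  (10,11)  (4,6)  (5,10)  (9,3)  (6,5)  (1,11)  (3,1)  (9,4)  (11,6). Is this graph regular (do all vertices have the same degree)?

No

Degrees: 1:3, 2:1, 3:3, 4:3, 5:2, 6:3, 7:1, 8:1, 9:2, 10:2, 11:3
Vertex 2 has degree 1 while 1 has degree 3, so the graph is not regular.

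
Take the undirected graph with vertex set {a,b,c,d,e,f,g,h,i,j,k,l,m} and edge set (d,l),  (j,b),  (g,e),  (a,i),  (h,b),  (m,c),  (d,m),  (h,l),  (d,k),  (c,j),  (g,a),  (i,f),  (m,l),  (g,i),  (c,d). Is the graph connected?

No

Component: {a, e, f, g, i}
Component: {b, c, d, h, j, k, l, m}
No edge joins these 2 groups, so the graph is disconnected.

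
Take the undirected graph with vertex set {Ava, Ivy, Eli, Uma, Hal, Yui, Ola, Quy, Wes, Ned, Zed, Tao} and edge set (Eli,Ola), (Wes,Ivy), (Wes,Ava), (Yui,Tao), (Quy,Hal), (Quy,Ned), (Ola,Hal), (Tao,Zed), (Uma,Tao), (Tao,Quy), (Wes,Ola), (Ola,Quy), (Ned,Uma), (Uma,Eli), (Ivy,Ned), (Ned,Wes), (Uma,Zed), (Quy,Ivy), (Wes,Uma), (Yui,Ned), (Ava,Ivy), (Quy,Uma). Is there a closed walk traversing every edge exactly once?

No

Degrees: Ava:2, Ivy:4, Eli:2, Uma:6, Hal:2, Yui:2, Ola:4, Quy:6, Wes:5, Ned:5, Zed:2, Tao:4
Vertices with odd degree: Wes, Ned. An Eulerian circuit requires all degrees even.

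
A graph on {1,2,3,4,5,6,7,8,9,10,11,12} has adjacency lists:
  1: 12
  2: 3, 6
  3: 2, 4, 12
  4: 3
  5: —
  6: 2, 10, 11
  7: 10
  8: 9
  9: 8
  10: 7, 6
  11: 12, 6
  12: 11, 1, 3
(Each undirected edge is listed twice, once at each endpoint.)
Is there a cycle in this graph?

Yes

The graph has 12 vertices, 10 edges, and 3 connected components.
One cycle is 12-3-2-6-11-12.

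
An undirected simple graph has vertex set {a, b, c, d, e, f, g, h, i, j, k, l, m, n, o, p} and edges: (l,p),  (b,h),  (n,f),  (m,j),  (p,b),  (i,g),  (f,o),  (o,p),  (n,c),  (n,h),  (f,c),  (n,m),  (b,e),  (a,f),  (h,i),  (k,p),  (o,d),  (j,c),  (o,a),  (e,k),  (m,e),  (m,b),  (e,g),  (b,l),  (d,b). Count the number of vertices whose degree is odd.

Degrees: a:2, b:6, c:3, d:2, e:4, f:4, g:2, h:3, i:2, j:2, k:2, l:2, m:4, n:4, o:4, p:4
Odd-degree vertices: c, h.

2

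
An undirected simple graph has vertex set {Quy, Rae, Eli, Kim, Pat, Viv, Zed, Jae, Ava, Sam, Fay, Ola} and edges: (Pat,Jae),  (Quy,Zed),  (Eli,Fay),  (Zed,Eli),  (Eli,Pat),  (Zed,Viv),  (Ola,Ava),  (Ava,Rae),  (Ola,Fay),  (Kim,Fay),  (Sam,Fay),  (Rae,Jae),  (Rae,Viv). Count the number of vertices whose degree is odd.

Degrees: Quy:1, Rae:3, Eli:3, Kim:1, Pat:2, Viv:2, Zed:3, Jae:2, Ava:2, Sam:1, Fay:4, Ola:2
Odd-degree vertices: Quy, Rae, Eli, Kim, Zed, Sam.

6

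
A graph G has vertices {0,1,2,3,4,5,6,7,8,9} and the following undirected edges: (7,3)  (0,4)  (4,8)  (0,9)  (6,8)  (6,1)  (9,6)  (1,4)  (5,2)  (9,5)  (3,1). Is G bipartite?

No

The cycle 0-4-1-6-9-0 has length 5, which is odd, so the graph is not bipartite.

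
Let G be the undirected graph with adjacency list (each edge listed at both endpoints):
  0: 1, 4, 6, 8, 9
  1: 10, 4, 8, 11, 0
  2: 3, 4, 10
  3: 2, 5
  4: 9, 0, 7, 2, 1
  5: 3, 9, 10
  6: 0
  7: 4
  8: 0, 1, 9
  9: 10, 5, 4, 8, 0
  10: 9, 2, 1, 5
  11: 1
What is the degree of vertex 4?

5

Neighbors of 4: 0, 1, 2, 7, 9.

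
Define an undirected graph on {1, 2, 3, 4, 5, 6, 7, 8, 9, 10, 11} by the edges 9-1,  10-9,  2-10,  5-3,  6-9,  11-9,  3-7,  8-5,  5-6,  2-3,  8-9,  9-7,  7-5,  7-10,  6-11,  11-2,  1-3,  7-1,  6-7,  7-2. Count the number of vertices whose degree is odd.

Degrees: 1:3, 2:4, 3:4, 4:0, 5:4, 6:4, 7:7, 8:2, 9:6, 10:3, 11:3
Odd-degree vertices: 1, 7, 10, 11.

4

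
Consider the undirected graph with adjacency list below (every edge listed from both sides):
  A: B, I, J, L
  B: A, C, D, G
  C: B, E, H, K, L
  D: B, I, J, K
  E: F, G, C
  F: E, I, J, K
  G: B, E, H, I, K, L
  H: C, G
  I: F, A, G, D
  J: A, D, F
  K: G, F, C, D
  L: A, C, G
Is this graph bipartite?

Yes

Color {B, E, H, I, J, K, L} black and {A, C, D, F, G} white. No edge joins two same-colored vertices, so the graph is bipartite.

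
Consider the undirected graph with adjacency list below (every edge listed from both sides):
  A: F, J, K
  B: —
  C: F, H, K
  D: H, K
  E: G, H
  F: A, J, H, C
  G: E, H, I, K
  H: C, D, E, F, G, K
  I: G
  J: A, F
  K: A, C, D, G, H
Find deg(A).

3

Neighbors of A: F, J, K.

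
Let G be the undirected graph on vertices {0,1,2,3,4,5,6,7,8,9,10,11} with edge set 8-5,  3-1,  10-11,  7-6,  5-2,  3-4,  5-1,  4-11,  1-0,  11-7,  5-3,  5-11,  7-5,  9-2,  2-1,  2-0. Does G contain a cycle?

The graph has 12 vertices, 16 edges, and 1 connected component.
Since 16 > 12 - 1, a cycle must exist; for instance 5-11-7-5.

Yes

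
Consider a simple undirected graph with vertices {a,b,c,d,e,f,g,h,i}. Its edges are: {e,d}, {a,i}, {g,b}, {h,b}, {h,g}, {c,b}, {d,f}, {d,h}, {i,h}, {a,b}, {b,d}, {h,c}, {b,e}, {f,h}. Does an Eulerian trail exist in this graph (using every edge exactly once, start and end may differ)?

Degrees: a:2, b:6, c:2, d:4, e:2, f:2, g:2, h:6, i:2
Odd-degree vertices: none (0 total).
With 0 odd-degree vertices and all edges in one connected piece, an Eulerian trail exists.

Yes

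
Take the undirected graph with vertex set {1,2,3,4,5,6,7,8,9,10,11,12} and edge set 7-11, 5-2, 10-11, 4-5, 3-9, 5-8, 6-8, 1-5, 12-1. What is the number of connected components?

3

Component: {3, 9}
Component: {7, 10, 11}
Component: {1, 2, 4, 5, 6, 8, 12}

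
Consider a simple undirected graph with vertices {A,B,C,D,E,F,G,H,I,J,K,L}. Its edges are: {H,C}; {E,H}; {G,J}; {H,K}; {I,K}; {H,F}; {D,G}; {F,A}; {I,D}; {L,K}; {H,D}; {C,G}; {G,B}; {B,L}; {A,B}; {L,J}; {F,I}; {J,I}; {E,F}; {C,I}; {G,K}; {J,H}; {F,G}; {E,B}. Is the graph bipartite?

E-H-F-E is an odd cycle (length 3), and a bipartite graph can contain only even cycles.

No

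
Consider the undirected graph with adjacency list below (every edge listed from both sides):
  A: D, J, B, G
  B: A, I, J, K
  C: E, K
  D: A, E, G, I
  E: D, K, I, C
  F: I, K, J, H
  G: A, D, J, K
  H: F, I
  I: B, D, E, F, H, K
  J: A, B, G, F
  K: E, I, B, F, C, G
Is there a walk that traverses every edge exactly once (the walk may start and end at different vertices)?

Degrees: A:4, B:4, C:2, D:4, E:4, F:4, G:4, H:2, I:6, J:4, K:6
Odd-degree vertices: none (0 total).
With 0 odd-degree vertices and all edges in one connected piece, an Eulerian trail exists.

Yes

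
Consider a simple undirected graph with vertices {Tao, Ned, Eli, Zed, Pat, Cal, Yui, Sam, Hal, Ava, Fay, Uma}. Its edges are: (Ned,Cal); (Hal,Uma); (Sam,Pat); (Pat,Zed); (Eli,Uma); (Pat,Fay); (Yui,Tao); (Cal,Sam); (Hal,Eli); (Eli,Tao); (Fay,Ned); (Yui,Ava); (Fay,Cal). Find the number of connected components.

Component: {Tao, Eli, Yui, Hal, Ava, Uma}
Component: {Ned, Zed, Pat, Cal, Sam, Fay}

2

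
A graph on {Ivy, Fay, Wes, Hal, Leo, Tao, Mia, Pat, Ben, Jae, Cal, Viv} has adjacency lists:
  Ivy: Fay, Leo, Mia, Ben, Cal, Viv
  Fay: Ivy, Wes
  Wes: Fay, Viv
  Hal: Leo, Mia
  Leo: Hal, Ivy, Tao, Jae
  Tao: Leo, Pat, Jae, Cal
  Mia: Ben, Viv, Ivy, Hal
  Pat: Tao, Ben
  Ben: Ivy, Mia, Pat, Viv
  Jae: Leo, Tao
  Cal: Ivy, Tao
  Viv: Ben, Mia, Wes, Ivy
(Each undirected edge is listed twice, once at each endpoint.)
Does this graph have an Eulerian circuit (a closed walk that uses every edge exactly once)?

Yes

Degrees: Ivy:6, Fay:2, Wes:2, Hal:2, Leo:4, Tao:4, Mia:4, Pat:2, Ben:4, Jae:2, Cal:2, Viv:4
Every vertex has even degree and the edges form a single connected piece, so an Eulerian circuit exists.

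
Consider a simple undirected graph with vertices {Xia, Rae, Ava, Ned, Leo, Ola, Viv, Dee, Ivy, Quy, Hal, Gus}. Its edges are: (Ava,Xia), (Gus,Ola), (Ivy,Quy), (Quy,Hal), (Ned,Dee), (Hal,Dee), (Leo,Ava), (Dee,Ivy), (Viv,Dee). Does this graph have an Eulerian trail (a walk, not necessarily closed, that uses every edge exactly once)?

No

Degrees: Xia:1, Rae:0, Ava:2, Ned:1, Leo:1, Ola:1, Viv:1, Dee:4, Ivy:2, Quy:2, Hal:2, Gus:1
Odd-degree vertices: Xia, Ned, Leo, Ola, Viv, Gus (6 total).
An Eulerian trail requires 0 or 2 odd-degree vertices; here there are 6.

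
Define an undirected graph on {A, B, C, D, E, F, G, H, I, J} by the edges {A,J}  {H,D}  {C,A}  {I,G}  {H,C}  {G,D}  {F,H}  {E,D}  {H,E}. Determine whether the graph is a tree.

No

The graph has 10 vertices and 9 edges.
It is not connected, so it is not a tree.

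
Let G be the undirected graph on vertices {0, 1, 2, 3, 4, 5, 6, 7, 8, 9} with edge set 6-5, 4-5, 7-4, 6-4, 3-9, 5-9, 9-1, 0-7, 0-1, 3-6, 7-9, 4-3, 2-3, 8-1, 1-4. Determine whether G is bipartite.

No

The cycle 6-4-5-6 has length 3, which is odd, so the graph is not bipartite.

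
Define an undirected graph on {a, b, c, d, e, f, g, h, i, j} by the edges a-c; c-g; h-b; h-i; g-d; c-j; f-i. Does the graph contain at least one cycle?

No

The graph has 10 vertices, 7 edges, and 3 connected components.
Since 7 = 10 - 3, the graph is a forest and contains no cycle.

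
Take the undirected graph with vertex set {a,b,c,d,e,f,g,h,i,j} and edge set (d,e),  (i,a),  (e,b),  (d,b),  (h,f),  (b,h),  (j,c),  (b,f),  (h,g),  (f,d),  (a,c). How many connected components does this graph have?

2

Component: {a, c, i, j}
Component: {b, d, e, f, g, h}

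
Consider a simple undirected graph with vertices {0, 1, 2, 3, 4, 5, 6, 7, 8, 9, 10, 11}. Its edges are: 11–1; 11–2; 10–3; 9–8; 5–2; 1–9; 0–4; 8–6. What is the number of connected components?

4

Component: {7}
Component: {0, 4}
Component: {3, 10}
Component: {1, 2, 5, 6, 8, 9, 11}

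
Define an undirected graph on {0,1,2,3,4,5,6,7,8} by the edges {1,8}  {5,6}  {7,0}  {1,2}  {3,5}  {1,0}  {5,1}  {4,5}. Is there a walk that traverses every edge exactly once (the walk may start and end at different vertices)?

No

Degrees: 0:2, 1:4, 2:1, 3:1, 4:1, 5:4, 6:1, 7:1, 8:1
Odd-degree vertices: 2, 3, 4, 6, 7, 8 (6 total).
With 6 odd-degree vertices (more than two), no single trail can use every edge.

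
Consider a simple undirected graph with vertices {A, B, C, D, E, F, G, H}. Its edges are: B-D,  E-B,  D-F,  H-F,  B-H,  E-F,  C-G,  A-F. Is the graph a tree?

|V| = 8, |E| = 8.
It is not connected, so it is not a tree.

No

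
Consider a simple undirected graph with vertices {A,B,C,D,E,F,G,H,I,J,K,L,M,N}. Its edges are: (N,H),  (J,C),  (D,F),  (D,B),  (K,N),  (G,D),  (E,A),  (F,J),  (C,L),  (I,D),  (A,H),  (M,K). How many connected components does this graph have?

2

Component: {A, E, H, K, M, N}
Component: {B, C, D, F, G, I, J, L}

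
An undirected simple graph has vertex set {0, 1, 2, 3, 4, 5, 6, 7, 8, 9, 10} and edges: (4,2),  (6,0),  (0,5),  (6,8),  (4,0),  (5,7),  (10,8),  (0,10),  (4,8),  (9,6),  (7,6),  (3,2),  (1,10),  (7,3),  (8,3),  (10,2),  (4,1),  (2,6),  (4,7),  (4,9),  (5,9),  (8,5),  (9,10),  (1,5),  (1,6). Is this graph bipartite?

A valid 2-coloring puts {3, 4, 5, 6, 10} on one side and {0, 1, 2, 7, 8, 9} on the other; every edge crosses between the two sides.

Yes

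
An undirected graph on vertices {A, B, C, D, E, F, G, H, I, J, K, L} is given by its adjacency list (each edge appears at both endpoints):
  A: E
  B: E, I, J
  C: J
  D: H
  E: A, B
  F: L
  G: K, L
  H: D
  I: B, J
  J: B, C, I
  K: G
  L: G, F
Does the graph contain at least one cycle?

The graph has 12 vertices, 10 edges, and 3 connected components.
One cycle is B-J-I-B.

Yes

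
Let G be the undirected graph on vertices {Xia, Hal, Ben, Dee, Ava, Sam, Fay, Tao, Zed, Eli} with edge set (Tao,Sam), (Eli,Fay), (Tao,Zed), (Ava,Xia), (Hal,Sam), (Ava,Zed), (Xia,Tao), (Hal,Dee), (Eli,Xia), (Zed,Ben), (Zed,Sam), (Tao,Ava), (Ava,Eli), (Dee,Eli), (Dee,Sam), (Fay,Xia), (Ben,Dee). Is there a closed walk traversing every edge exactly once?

Degrees: Xia:4, Hal:2, Ben:2, Dee:4, Ava:4, Sam:4, Fay:2, Tao:4, Zed:4, Eli:4
All degrees are even and the non-isolated vertices are connected — an Eulerian circuit exists.

Yes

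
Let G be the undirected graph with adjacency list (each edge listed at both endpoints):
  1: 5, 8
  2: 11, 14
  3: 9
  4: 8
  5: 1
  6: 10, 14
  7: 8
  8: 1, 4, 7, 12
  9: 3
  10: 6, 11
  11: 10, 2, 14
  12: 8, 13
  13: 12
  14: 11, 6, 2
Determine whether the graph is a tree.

The graph has 14 vertices and 13 edges.
It is not connected, so it is not a tree.

No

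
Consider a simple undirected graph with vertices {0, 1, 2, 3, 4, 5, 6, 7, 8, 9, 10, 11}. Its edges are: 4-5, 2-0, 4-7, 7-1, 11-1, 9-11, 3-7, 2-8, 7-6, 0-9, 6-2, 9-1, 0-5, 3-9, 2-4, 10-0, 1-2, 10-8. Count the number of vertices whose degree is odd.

Degrees: 0:4, 1:4, 2:5, 3:2, 4:3, 5:2, 6:2, 7:4, 8:2, 9:4, 10:2, 11:2
Odd-degree vertices: 2, 4.

2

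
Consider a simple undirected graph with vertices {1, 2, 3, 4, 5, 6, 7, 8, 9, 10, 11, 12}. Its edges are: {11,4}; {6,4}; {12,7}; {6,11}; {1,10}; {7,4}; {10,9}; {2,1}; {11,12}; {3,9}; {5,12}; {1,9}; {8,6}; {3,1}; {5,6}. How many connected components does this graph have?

2

Component: {1, 2, 3, 9, 10}
Component: {4, 5, 6, 7, 8, 11, 12}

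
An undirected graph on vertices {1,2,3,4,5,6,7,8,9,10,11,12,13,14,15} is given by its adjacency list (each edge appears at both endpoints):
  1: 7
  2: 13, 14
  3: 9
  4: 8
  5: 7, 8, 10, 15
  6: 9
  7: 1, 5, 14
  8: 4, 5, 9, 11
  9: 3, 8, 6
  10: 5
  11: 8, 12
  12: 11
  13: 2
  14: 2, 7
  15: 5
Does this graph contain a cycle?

No

The graph has 15 vertices, 14 edges, and 1 connected component.
Since 14 = 15 - 1, the graph is a forest and contains no cycle.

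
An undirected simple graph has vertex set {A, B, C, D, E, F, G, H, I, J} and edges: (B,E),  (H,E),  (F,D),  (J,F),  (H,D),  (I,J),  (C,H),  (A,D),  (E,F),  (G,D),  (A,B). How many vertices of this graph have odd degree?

Degrees: A:2, B:2, C:1, D:4, E:3, F:3, G:1, H:3, I:1, J:2
Odd-degree vertices: C, E, F, G, H, I.

6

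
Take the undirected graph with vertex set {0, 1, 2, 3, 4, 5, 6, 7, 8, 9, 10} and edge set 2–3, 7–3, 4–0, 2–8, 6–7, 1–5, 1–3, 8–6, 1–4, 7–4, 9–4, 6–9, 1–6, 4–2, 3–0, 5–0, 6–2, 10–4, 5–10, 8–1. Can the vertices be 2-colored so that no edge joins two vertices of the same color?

No

The cycle 2-8-6-2 has length 3, which is odd, so the graph is not bipartite.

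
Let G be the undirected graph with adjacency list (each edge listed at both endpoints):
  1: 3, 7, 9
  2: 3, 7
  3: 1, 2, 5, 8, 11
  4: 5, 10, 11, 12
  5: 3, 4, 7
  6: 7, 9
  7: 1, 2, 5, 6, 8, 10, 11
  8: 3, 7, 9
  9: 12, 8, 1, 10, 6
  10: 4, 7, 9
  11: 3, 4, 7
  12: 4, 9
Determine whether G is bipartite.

Yes

A valid 2-coloring puts {3, 4, 7, 9} on one side and {1, 2, 5, 6, 8, 10, 11, 12} on the other; every edge crosses between the two sides.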